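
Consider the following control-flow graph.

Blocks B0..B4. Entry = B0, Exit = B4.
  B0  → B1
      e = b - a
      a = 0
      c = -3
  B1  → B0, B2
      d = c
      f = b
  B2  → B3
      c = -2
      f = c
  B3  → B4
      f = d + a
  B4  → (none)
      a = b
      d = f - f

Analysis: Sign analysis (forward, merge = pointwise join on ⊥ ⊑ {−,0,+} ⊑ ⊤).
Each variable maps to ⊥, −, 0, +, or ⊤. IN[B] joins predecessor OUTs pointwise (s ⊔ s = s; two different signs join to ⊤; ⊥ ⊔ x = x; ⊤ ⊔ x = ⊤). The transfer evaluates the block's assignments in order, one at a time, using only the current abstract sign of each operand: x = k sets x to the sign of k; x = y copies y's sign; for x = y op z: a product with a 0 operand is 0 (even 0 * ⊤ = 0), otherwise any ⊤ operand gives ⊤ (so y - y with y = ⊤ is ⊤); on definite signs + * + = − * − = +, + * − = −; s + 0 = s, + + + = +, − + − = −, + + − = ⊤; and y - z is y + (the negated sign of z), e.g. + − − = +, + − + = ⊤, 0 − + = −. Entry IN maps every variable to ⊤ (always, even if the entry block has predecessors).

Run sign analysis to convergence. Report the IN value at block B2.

Converged values:
  B0:  IN=(all ⊤)  OUT={a:0, c:-; rest ⊤}
  B1:  IN={a:0, c:-; rest ⊤}  OUT={a:0, c:-, d:-; rest ⊤}
  B2:  IN={a:0, c:-, d:-; rest ⊤}  OUT={a:0, c:-, d:-, f:-; rest ⊤}
  B3:  IN={a:0, c:-, d:-, f:-; rest ⊤}  OUT={a:0, c:-, d:-, f:-; rest ⊤}
  B4:  IN={a:0, c:-, d:-, f:-; rest ⊤}  OUT={c:-, f:-; rest ⊤}

Merge at B2: IN[B2] = OUT[B1] = {a: 0, b: ⊤, c: -, d: -, e: ⊤, f: ⊤}

Answer: {a: 0, b: ⊤, c: -, d: -, e: ⊤, f: ⊤}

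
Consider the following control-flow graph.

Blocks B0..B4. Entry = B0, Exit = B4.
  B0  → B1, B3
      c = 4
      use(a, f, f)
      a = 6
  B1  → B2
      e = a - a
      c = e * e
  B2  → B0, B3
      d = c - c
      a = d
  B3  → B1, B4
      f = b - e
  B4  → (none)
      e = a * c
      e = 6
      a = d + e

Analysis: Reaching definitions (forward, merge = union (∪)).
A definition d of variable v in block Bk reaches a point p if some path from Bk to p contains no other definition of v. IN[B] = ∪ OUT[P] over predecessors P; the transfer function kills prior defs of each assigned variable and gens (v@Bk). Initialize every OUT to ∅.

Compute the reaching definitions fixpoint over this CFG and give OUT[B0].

Converged values:
  B0:   IN={a@B2, c@B1, d@B2, e@B1, f@B3}   OUT={a@B0, c@B0, d@B2, e@B1, f@B3}
  B1:   IN={a@B0, a@B2, c@B0, c@B1, d@B2, e@B1, f@B3}   OUT={a@B0, a@B2, c@B1, d@B2, e@B1, f@B3}
  B2:   IN={a@B0, a@B2, c@B1, d@B2, e@B1, f@B3}   OUT={a@B2, c@B1, d@B2, e@B1, f@B3}
  B3:   IN={a@B0, a@B2, c@B0, c@B1, d@B2, e@B1, f@B3}   OUT={a@B0, a@B2, c@B0, c@B1, d@B2, e@B1, f@B3}
  B4:   IN={a@B0, a@B2, c@B0, c@B1, d@B2, e@B1, f@B3}   OUT={a@B4, c@B0, c@B1, d@B2, e@B4, f@B3}

Merge at B0 (entry node, so the boundary value {} is joined with the incoming edge(s)): IN[B0] = {} ⊔ OUT[B2] = {a@B2, c@B1, d@B2, e@B1, f@B3}
Applying B0's transfer function to that IN value gives OUT[B0] (row B0 above).

Answer: {a@B0, c@B0, d@B2, e@B1, f@B3}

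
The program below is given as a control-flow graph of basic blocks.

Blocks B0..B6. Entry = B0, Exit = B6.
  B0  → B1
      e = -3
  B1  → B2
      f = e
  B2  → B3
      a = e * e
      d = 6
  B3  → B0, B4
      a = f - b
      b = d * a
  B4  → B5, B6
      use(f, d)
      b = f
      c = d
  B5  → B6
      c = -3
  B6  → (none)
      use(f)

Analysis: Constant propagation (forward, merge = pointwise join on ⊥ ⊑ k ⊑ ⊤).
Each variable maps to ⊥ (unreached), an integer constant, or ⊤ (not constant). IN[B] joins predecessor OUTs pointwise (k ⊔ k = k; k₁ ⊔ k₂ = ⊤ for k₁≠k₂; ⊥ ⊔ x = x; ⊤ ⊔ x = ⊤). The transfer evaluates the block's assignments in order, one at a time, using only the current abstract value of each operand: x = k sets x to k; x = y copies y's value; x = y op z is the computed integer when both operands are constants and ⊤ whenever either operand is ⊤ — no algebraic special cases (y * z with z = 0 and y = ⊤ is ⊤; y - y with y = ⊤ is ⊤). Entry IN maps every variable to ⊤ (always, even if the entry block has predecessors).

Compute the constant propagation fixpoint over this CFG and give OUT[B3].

Answer: {a: ⊤, b: ⊤, c: ⊤, d: 6, e: -3, f: -3}

Derivation:
Fixpoint table:
  B0:   IN=(all ⊤)   OUT={e:-3; rest ⊤}
  B1:   IN={e:-3; rest ⊤}   OUT={e:-3, f:-3; rest ⊤}
  B2:   IN={e:-3, f:-3; rest ⊤}   OUT={a:9, d:6, e:-3, f:-3; rest ⊤}
  B3:   IN={a:9, d:6, e:-3, f:-3; rest ⊤}   OUT={d:6, e:-3, f:-3; rest ⊤}
  B4:   IN={d:6, e:-3, f:-3; rest ⊤}   OUT={b:-3, c:6, d:6, e:-3, f:-3; rest ⊤}
  B5:   IN={b:-3, c:6, d:6, e:-3, f:-3; rest ⊤}   OUT={b:-3, c:-3, d:6, e:-3, f:-3; rest ⊤}
  B6:   IN={b:-3, d:6, e:-3, f:-3; rest ⊤}   OUT={b:-3, d:6, e:-3, f:-3; rest ⊤}

Merge at B3: IN[B3] = OUT[B2] = {a: 9, b: ⊤, c: ⊤, d: 6, e: -3, f: -3}
Applying B3's transfer function to that IN value gives OUT[B3] (row B3 above).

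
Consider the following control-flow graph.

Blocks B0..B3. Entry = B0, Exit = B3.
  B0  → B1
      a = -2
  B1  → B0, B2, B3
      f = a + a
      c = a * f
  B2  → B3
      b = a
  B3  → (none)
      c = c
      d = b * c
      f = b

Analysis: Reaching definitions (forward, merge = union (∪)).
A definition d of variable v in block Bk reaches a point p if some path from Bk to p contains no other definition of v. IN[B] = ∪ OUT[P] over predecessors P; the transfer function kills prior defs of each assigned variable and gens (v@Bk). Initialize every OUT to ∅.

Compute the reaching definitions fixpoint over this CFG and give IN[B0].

Converged values:
  B0:  IN={a@B0, c@B1, f@B1}  OUT={a@B0, c@B1, f@B1}
  B1:  IN={a@B0, c@B1, f@B1}  OUT={a@B0, c@B1, f@B1}
  B2:  IN={a@B0, c@B1, f@B1}  OUT={a@B0, b@B2, c@B1, f@B1}
  B3:  IN={a@B0, b@B2, c@B1, f@B1}  OUT={a@B0, b@B2, c@B3, d@B3, f@B3}

Merge at B0 (entry node, so the boundary value {} is joined with the incoming edge(s)): IN[B0] = {} ⊔ OUT[B1] = {a@B0, c@B1, f@B1}

Answer: {a@B0, c@B1, f@B1}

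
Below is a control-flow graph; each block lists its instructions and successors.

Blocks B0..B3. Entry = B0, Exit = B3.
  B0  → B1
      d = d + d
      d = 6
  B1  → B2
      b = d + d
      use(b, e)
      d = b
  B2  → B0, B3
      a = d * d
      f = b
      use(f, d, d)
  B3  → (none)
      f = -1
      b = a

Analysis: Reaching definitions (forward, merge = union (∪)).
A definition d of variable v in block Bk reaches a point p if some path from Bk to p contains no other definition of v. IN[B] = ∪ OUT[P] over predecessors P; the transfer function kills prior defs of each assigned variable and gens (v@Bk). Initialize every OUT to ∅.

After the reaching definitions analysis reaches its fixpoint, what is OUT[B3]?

Per-block solution:
  B0:  IN={a@B2, b@B1, d@B1, f@B2}  OUT={a@B2, b@B1, d@B0, f@B2}
  B1:  IN={a@B2, b@B1, d@B0, f@B2}  OUT={a@B2, b@B1, d@B1, f@B2}
  B2:  IN={a@B2, b@B1, d@B1, f@B2}  OUT={a@B2, b@B1, d@B1, f@B2}
  B3:  IN={a@B2, b@B1, d@B1, f@B2}  OUT={a@B2, b@B3, d@B1, f@B3}

Merge at B3: IN[B3] = OUT[B2] = {a@B2, b@B1, d@B1, f@B2}
Applying B3's transfer function to that IN value gives OUT[B3] (row B3 above).

Answer: {a@B2, b@B3, d@B1, f@B3}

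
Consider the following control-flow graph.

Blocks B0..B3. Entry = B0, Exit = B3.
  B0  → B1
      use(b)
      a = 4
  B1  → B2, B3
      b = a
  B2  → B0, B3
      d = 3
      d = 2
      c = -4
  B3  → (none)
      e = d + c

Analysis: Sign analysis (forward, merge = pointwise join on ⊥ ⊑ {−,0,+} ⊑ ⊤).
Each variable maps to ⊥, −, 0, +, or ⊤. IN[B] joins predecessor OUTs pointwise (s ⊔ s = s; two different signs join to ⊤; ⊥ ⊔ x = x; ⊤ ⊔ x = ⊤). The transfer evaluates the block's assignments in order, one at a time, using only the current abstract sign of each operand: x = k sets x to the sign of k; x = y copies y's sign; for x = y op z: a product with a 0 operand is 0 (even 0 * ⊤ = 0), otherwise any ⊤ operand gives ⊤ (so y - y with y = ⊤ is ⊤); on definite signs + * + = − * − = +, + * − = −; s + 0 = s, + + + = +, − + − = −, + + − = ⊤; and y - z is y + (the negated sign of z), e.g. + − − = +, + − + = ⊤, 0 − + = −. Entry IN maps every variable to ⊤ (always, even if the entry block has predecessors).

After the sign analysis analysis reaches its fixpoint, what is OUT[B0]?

Answer: {a: +, b: ⊤, c: ⊤, d: ⊤, e: ⊤, f: ⊤}

Derivation:
Converged values:
  B0:  IN=(all ⊤)  OUT={a:+; rest ⊤}
  B1:  IN={a:+; rest ⊤}  OUT={a:+, b:+; rest ⊤}
  B2:  IN={a:+, b:+; rest ⊤}  OUT={a:+, b:+, c:-, d:+; rest ⊤}
  B3:  IN={a:+, b:+; rest ⊤}  OUT={a:+, b:+; rest ⊤}

Merge at B0 (entry node, so the boundary value (all ⊤) is joined with the incoming edge(s)): IN[B0] = (all ⊤) ⊔ OUT[B2] = {a: ⊤, b: ⊤, c: ⊤, d: ⊤, e: ⊤, f: ⊤}
Applying B0's transfer function to that IN value gives OUT[B0] (row B0 above).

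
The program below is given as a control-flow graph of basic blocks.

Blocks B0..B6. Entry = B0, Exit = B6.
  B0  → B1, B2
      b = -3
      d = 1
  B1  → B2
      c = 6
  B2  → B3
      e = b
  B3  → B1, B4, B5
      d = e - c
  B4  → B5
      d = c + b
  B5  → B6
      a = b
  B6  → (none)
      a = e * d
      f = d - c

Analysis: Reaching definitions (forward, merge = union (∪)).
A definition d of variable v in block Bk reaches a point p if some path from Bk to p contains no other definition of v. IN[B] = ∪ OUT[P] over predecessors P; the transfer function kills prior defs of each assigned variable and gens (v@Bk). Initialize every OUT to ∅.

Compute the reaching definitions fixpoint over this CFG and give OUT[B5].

Fixpoint table:
  B0:   IN={}   OUT={b@B0, d@B0}
  B1:   IN={b@B0, c@B1, d@B0, d@B3, e@B2}   OUT={b@B0, c@B1, d@B0, d@B3, e@B2}
  B2:   IN={b@B0, c@B1, d@B0, d@B3, e@B2}   OUT={b@B0, c@B1, d@B0, d@B3, e@B2}
  B3:   IN={b@B0, c@B1, d@B0, d@B3, e@B2}   OUT={b@B0, c@B1, d@B3, e@B2}
  B4:   IN={b@B0, c@B1, d@B3, e@B2}   OUT={b@B0, c@B1, d@B4, e@B2}
  B5:   IN={b@B0, c@B1, d@B3, d@B4, e@B2}   OUT={a@B5, b@B0, c@B1, d@B3, d@B4, e@B2}
  B6:   IN={a@B5, b@B0, c@B1, d@B3, d@B4, e@B2}   OUT={a@B6, b@B0, c@B1, d@B3, d@B4, e@B2, f@B6}

Merge at B5: IN[B5] = OUT[B3] ⊔ OUT[B4] = {b@B0, c@B1, d@B3, d@B4, e@B2}
Applying B5's transfer function to that IN value gives OUT[B5] (row B5 above).

Answer: {a@B5, b@B0, c@B1, d@B3, d@B4, e@B2}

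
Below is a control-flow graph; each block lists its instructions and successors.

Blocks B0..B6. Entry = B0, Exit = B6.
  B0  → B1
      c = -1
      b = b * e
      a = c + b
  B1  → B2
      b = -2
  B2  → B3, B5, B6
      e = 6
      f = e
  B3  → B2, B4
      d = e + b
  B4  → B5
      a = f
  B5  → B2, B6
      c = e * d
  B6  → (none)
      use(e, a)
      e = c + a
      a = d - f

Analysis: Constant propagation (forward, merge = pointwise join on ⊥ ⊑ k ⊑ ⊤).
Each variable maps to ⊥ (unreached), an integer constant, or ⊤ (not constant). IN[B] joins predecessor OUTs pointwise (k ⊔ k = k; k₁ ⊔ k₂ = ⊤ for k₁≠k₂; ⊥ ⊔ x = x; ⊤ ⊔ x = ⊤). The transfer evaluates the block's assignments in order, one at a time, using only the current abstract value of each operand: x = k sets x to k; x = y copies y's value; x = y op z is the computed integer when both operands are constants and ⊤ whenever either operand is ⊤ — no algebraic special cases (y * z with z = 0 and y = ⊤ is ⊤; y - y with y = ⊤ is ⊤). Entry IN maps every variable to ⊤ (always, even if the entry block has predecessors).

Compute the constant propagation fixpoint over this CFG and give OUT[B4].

Per-block solution:
  B0: | IN=(all ⊤) | OUT={c:-1; rest ⊤}
  B1: | IN={c:-1; rest ⊤} | OUT={b:-2, c:-1; rest ⊤}
  B2: | IN={b:-2; rest ⊤} | OUT={b:-2, e:6, f:6; rest ⊤}
  B3: | IN={b:-2, e:6, f:6; rest ⊤} | OUT={b:-2, d:4, e:6, f:6; rest ⊤}
  B4: | IN={b:-2, d:4, e:6, f:6; rest ⊤} | OUT={a:6, b:-2, d:4, e:6, f:6; rest ⊤}
  B5: | IN={b:-2, e:6, f:6; rest ⊤} | OUT={b:-2, e:6, f:6; rest ⊤}
  B6: | IN={b:-2, e:6, f:6; rest ⊤} | OUT={b:-2, f:6; rest ⊤}

Merge at B4: IN[B4] = OUT[B3] = {a: ⊤, b: -2, c: ⊤, d: 4, e: 6, f: 6}
Applying B4's transfer function to that IN value gives OUT[B4] (row B4 above).

Answer: {a: 6, b: -2, c: ⊤, d: 4, e: 6, f: 6}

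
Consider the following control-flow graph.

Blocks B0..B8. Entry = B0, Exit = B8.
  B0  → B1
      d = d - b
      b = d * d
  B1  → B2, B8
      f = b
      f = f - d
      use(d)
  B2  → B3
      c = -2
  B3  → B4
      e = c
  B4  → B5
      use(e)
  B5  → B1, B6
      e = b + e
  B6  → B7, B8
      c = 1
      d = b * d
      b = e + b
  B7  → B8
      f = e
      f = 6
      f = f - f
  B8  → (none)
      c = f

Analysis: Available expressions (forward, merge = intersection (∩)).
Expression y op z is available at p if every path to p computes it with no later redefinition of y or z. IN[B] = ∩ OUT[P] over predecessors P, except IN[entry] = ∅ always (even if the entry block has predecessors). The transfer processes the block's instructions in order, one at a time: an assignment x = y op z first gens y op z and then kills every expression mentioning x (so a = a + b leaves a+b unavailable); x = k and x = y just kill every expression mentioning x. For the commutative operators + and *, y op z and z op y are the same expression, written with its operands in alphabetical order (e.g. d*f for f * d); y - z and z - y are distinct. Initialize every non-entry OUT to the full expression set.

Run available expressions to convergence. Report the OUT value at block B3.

Answer: {d*d}

Derivation:
Per-block solution:
  B0: | IN={} | OUT={d*d}
  B1: | IN={d*d} | OUT={d*d}
  B2: | IN={d*d} | OUT={d*d}
  B3: | IN={d*d} | OUT={d*d}
  B4: | IN={d*d} | OUT={d*d}
  B5: | IN={d*d} | OUT={d*d}
  B6: | IN={d*d} | OUT={}
  B7: | IN={} | OUT={}
  B8: | IN={} | OUT={}

Merge at B3: IN[B3] = OUT[B2] = {d*d}
Applying B3's transfer function to that IN value gives OUT[B3] (row B3 above).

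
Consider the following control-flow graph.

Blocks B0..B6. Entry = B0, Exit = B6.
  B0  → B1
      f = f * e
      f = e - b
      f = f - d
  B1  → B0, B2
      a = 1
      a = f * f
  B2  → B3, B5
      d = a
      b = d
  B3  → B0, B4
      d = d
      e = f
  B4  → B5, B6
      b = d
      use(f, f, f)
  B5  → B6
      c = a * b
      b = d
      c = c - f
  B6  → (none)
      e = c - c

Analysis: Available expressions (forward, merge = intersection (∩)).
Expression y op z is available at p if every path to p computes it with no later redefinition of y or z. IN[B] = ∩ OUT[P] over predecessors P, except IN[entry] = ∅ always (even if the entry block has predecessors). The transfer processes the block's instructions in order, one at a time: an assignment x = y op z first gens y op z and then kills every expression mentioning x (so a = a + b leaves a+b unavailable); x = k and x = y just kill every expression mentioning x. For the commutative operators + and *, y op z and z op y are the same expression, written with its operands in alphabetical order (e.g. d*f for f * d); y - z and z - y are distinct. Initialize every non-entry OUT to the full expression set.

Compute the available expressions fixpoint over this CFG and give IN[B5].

Answer: {f*f}

Derivation:
Fixpoint table:
  B0:  IN={}  OUT={e-b}
  B1:  IN={e-b}  OUT={e-b, f*f}
  B2:  IN={e-b, f*f}  OUT={f*f}
  B3:  IN={f*f}  OUT={f*f}
  B4:  IN={f*f}  OUT={f*f}
  B5:  IN={f*f}  OUT={f*f}
  B6:  IN={f*f}  OUT={c-c, f*f}

Merge at B5: IN[B5] = OUT[B2] ∩ OUT[B4] = {f*f}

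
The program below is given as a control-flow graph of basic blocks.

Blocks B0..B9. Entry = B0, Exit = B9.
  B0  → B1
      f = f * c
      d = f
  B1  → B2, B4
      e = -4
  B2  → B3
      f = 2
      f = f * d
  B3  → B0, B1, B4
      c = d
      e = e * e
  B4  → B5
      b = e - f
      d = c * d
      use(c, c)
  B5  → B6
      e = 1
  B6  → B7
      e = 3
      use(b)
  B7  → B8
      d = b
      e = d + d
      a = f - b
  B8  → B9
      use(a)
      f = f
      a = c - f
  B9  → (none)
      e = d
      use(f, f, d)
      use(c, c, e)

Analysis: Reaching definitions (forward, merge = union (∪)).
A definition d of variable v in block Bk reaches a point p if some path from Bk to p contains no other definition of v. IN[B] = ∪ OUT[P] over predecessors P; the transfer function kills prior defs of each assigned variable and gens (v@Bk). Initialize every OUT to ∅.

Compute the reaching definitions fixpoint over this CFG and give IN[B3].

Fixpoint table:
  B0: | IN={c@B3, d@B0, e@B3, f@B2} | OUT={c@B3, d@B0, e@B3, f@B0}
  B1: | IN={c@B3, d@B0, e@B3, f@B0, f@B2} | OUT={c@B3, d@B0, e@B1, f@B0, f@B2}
  B2: | IN={c@B3, d@B0, e@B1, f@B0, f@B2} | OUT={c@B3, d@B0, e@B1, f@B2}
  B3: | IN={c@B3, d@B0, e@B1, f@B2} | OUT={c@B3, d@B0, e@B3, f@B2}
  B4: | IN={c@B3, d@B0, e@B1, e@B3, f@B0, f@B2} | OUT={b@B4, c@B3, d@B4, e@B1, e@B3, f@B0, f@B2}
  B5: | IN={b@B4, c@B3, d@B4, e@B1, e@B3, f@B0, f@B2} | OUT={b@B4, c@B3, d@B4, e@B5, f@B0, f@B2}
  B6: | IN={b@B4, c@B3, d@B4, e@B5, f@B0, f@B2} | OUT={b@B4, c@B3, d@B4, e@B6, f@B0, f@B2}
  B7: | IN={b@B4, c@B3, d@B4, e@B6, f@B0, f@B2} | OUT={a@B7, b@B4, c@B3, d@B7, e@B7, f@B0, f@B2}
  B8: | IN={a@B7, b@B4, c@B3, d@B7, e@B7, f@B0, f@B2} | OUT={a@B8, b@B4, c@B3, d@B7, e@B7, f@B8}
  B9: | IN={a@B8, b@B4, c@B3, d@B7, e@B7, f@B8} | OUT={a@B8, b@B4, c@B3, d@B7, e@B9, f@B8}

Merge at B3: IN[B3] = OUT[B2] = {c@B3, d@B0, e@B1, f@B2}

Answer: {c@B3, d@B0, e@B1, f@B2}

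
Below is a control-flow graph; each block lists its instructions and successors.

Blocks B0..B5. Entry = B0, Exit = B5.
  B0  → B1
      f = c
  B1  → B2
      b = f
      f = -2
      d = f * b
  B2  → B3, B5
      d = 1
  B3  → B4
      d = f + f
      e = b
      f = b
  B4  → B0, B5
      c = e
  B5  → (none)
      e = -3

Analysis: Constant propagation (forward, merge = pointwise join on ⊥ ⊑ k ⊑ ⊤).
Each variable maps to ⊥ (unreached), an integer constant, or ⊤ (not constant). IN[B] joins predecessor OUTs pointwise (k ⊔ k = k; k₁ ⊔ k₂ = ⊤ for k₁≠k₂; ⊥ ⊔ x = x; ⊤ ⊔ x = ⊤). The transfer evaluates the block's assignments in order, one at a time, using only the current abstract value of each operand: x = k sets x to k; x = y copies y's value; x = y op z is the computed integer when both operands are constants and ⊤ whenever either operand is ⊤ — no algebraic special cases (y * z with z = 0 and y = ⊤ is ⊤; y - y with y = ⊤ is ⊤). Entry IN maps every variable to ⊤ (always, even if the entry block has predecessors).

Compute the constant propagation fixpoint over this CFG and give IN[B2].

Answer: {a: ⊤, b: ⊤, c: ⊤, d: ⊤, e: ⊤, f: -2}

Working:
Fixpoint table:
  B0: | IN=(all ⊤) | OUT=(all ⊤)
  B1: | IN=(all ⊤) | OUT={f:-2; rest ⊤}
  B2: | IN={f:-2; rest ⊤} | OUT={d:1, f:-2; rest ⊤}
  B3: | IN={d:1, f:-2; rest ⊤} | OUT={d:-4; rest ⊤}
  B4: | IN={d:-4; rest ⊤} | OUT={d:-4; rest ⊤}
  B5: | IN=(all ⊤) | OUT={e:-3; rest ⊤}

Merge at B2: IN[B2] = OUT[B1] = {a: ⊤, b: ⊤, c: ⊤, d: ⊤, e: ⊤, f: -2}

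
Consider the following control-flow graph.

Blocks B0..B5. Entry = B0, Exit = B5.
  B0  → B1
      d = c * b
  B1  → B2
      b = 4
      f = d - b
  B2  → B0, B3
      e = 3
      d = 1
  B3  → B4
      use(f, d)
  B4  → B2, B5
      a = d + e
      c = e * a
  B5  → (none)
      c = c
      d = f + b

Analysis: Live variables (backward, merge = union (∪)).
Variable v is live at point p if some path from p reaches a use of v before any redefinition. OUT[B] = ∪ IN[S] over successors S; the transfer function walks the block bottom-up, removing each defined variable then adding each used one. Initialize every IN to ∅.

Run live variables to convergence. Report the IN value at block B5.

Answer: {b, c, f}

Derivation:
Per-block solution:
  B0:   IN={b, c}   OUT={c, d}
  B1:   IN={c, d}   OUT={b, c, f}
  B2:   IN={b, c, f}   OUT={b, c, d, e, f}
  B3:   IN={b, d, e, f}   OUT={b, d, e, f}
  B4:   IN={b, d, e, f}   OUT={b, c, f}
  B5:   IN={b, c, f}   OUT={}

B5 is the boundary node: OUT[B5] = {}
Applying B5's transfer function to that OUT value gives IN[B5] (row B5 above).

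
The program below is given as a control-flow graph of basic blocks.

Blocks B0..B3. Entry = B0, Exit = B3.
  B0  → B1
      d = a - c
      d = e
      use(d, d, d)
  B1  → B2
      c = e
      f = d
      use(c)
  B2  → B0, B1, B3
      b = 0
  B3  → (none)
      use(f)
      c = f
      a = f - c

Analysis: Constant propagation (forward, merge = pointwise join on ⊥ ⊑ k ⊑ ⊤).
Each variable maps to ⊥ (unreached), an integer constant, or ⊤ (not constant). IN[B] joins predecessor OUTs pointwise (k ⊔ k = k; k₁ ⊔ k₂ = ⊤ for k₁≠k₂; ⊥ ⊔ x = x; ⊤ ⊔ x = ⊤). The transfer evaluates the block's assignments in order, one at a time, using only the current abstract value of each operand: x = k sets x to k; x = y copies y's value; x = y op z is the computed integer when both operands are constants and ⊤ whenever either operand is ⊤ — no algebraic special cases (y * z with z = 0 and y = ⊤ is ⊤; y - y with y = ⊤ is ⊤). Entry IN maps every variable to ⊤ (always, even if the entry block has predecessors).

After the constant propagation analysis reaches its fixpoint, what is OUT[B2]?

Answer: {a: ⊤, b: 0, c: ⊤, d: ⊤, e: ⊤, f: ⊤}

Trace:
Fixpoint table:
  B0:   IN=(all ⊤)   OUT=(all ⊤)
  B1:   IN=(all ⊤)   OUT=(all ⊤)
  B2:   IN=(all ⊤)   OUT={b:0; rest ⊤}
  B3:   IN={b:0; rest ⊤}   OUT={b:0; rest ⊤}

Merge at B2: IN[B2] = OUT[B1] = {a: ⊤, b: ⊤, c: ⊤, d: ⊤, e: ⊤, f: ⊤}
Applying B2's transfer function to that IN value gives OUT[B2] (row B2 above).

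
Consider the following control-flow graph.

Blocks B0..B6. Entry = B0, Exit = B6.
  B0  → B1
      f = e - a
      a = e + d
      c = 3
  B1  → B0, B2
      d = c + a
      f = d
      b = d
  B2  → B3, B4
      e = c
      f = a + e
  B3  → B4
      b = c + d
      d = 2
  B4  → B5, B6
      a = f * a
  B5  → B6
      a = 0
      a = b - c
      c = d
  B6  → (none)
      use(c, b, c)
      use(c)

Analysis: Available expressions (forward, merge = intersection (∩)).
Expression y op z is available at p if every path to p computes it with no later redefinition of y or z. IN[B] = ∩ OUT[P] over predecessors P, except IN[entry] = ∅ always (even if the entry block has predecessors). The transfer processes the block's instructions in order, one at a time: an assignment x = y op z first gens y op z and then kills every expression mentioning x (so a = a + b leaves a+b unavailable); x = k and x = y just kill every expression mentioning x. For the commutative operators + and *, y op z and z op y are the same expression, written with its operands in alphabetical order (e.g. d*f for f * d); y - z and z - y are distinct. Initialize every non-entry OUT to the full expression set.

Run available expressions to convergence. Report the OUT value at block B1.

Converged values:
  B0:   IN={}   OUT={d+e}
  B1:   IN={d+e}   OUT={a+c}
  B2:   IN={a+c}   OUT={a+c, a+e}
  B3:   IN={a+c, a+e}   OUT={a+c, a+e}
  B4:   IN={a+c, a+e}   OUT={}
  B5:   IN={}   OUT={}
  B6:   IN={}   OUT={}

Merge at B1: IN[B1] = OUT[B0] = {d+e}
Applying B1's transfer function to that IN value gives OUT[B1] (row B1 above).

Answer: {a+c}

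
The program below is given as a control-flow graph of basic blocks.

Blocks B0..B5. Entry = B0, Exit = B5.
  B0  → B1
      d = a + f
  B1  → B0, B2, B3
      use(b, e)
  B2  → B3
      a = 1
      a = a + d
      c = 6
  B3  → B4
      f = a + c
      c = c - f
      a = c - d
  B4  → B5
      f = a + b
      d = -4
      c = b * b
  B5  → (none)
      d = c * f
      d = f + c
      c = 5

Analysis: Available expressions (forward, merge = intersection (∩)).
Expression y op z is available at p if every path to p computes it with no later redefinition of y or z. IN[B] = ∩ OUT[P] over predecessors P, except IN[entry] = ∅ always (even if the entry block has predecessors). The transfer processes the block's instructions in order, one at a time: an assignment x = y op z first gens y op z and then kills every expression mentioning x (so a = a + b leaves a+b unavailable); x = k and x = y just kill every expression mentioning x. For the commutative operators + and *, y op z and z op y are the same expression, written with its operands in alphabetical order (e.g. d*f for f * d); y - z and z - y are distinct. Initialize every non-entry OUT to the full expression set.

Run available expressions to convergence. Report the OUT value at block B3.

Converged values:
  B0: | IN={} | OUT={a+f}
  B1: | IN={a+f} | OUT={a+f}
  B2: | IN={a+f} | OUT={}
  B3: | IN={} | OUT={c-d}
  B4: | IN={c-d} | OUT={a+b, b*b}
  B5: | IN={a+b, b*b} | OUT={a+b, b*b}

Merge at B3: IN[B3] = OUT[B1] ∩ OUT[B2] = {}
Applying B3's transfer function to that IN value gives OUT[B3] (row B3 above).

Answer: {c-d}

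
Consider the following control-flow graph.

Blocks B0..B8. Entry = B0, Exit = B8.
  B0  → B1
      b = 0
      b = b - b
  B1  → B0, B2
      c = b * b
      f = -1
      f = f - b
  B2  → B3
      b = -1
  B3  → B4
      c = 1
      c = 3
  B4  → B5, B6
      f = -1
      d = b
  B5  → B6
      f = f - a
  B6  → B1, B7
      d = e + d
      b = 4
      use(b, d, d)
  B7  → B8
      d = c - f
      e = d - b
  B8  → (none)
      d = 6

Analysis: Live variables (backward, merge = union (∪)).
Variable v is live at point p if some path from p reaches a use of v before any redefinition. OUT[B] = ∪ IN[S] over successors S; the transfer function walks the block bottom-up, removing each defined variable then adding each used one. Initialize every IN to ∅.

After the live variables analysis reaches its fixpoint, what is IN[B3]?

Fixpoint table:
  B0: | IN={a, e} | OUT={a, b, e}
  B1: | IN={a, b, e} | OUT={a, e}
  B2: | IN={a, e} | OUT={a, b, e}
  B3: | IN={a, b, e} | OUT={a, b, c, e}
  B4: | IN={a, b, c, e} | OUT={a, c, d, e, f}
  B5: | IN={a, c, d, e, f} | OUT={a, c, d, e, f}
  B6: | IN={a, c, d, e, f} | OUT={a, b, c, e, f}
  B7: | IN={b, c, f} | OUT={}
  B8: | IN={} | OUT={}

Merge at B3: OUT[B3] = IN[B4] = {a, b, c, e}
Applying B3's transfer function to that OUT value gives IN[B3] (row B3 above).

Answer: {a, b, e}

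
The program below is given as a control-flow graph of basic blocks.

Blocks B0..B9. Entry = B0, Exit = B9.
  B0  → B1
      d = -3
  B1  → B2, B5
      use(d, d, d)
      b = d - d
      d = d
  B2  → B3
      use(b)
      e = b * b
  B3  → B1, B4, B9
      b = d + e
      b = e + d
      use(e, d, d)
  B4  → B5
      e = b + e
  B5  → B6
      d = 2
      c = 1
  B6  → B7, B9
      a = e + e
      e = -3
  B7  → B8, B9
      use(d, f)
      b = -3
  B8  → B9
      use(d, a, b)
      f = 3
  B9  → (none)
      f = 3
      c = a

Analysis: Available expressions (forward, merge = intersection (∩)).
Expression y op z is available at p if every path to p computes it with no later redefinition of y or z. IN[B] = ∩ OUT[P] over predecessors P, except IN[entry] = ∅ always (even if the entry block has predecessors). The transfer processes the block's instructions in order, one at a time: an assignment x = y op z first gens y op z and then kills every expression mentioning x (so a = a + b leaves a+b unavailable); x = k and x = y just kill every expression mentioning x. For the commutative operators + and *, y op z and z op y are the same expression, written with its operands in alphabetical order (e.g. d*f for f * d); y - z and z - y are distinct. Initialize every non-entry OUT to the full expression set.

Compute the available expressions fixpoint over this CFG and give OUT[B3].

Converged values:
  B0: | IN={} | OUT={}
  B1: | IN={} | OUT={}
  B2: | IN={} | OUT={b*b}
  B3: | IN={b*b} | OUT={d+e}
  B4: | IN={d+e} | OUT={}
  B5: | IN={} | OUT={}
  B6: | IN={} | OUT={}
  B7: | IN={} | OUT={}
  B8: | IN={} | OUT={}
  B9: | IN={} | OUT={}

Merge at B3: IN[B3] = OUT[B2] = {b*b}
Applying B3's transfer function to that IN value gives OUT[B3] (row B3 above).

Answer: {d+e}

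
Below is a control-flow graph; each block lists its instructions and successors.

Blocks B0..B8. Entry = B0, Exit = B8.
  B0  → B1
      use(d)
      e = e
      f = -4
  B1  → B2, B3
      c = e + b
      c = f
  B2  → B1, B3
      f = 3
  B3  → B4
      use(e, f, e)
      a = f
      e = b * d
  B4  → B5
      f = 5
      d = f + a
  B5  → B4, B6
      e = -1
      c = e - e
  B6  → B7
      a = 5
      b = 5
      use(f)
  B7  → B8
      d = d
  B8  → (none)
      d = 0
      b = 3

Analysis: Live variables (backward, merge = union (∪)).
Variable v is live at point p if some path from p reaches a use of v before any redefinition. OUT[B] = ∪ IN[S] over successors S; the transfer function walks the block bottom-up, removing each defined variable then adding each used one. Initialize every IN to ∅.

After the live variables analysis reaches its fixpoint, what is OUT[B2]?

Converged values:
  B0: | IN={b, d, e} | OUT={b, d, e, f}
  B1: | IN={b, d, e, f} | OUT={b, d, e, f}
  B2: | IN={b, d, e} | OUT={b, d, e, f}
  B3: | IN={b, d, e, f} | OUT={a}
  B4: | IN={a} | OUT={a, d, f}
  B5: | IN={a, d, f} | OUT={a, d, f}
  B6: | IN={d, f} | OUT={d}
  B7: | IN={d} | OUT={}
  B8: | IN={} | OUT={}

Merge at B2: OUT[B2] = IN[B1] ⊔ IN[B3] = {b, d, e, f}

Answer: {b, d, e, f}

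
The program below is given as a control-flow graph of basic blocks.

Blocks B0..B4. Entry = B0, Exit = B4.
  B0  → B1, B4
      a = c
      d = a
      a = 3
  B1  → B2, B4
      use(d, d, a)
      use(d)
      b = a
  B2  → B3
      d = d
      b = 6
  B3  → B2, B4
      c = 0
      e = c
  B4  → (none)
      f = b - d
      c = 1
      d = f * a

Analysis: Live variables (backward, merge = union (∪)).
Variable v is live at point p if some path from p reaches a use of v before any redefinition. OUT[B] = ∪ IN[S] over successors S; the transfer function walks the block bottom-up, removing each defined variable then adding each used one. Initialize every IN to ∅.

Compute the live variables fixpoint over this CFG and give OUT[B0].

Fixpoint table:
  B0:   IN={b, c}   OUT={a, b, d}
  B1:   IN={a, d}   OUT={a, b, d}
  B2:   IN={a, d}   OUT={a, b, d}
  B3:   IN={a, b, d}   OUT={a, b, d}
  B4:   IN={a, b, d}   OUT={}

Merge at B0: OUT[B0] = IN[B1] ⊔ IN[B4] = {a, b, d}

Answer: {a, b, d}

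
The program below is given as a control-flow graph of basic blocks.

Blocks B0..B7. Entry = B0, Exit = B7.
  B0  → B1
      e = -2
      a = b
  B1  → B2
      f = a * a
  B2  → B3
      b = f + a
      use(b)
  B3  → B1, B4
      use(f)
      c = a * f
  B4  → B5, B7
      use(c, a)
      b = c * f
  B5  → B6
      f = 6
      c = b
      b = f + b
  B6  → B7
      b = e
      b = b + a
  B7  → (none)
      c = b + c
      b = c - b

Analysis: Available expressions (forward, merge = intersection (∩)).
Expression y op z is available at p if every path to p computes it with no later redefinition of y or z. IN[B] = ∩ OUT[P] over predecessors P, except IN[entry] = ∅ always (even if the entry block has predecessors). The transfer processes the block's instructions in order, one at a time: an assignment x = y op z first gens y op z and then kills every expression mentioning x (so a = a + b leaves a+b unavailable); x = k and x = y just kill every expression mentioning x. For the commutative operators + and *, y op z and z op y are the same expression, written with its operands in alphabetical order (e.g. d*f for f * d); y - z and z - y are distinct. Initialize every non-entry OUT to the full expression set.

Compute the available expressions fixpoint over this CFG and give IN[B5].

Answer: {a*a, a*f, a+f, c*f}

Working:
Fixpoint table:
  B0: | IN={} | OUT={}
  B1: | IN={} | OUT={a*a}
  B2: | IN={a*a} | OUT={a*a, a+f}
  B3: | IN={a*a, a+f} | OUT={a*a, a*f, a+f}
  B4: | IN={a*a, a*f, a+f} | OUT={a*a, a*f, a+f, c*f}
  B5: | IN={a*a, a*f, a+f, c*f} | OUT={a*a}
  B6: | IN={a*a} | OUT={a*a}
  B7: | IN={a*a} | OUT={a*a}

Merge at B5: IN[B5] = OUT[B4] = {a*a, a*f, a+f, c*f}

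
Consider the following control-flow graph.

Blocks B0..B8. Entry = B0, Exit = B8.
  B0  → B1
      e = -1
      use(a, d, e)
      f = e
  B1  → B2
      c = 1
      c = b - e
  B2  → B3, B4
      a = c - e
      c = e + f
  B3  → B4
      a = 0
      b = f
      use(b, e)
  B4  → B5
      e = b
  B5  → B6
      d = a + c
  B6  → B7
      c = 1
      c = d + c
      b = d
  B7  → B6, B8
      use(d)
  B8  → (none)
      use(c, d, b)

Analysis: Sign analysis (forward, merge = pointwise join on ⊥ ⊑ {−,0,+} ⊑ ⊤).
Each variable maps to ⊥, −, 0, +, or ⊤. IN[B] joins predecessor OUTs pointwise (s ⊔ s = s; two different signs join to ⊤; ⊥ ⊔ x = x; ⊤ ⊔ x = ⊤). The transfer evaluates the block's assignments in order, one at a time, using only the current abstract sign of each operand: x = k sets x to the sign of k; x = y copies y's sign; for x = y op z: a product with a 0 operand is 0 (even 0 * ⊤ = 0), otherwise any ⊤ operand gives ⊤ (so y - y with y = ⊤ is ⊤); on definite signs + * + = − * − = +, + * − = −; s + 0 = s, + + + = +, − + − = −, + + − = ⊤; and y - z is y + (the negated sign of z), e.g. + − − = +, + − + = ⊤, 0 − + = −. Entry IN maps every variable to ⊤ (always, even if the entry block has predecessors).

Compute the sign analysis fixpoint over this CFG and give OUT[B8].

Fixpoint table:
  B0: | IN=(all ⊤) | OUT={e:-, f:-; rest ⊤}
  B1: | IN={e:-, f:-; rest ⊤} | OUT={e:-, f:-; rest ⊤}
  B2: | IN={e:-, f:-; rest ⊤} | OUT={c:-, e:-, f:-; rest ⊤}
  B3: | IN={c:-, e:-, f:-; rest ⊤} | OUT={a:0, b:-, c:-, e:-, f:-; rest ⊤}
  B4: | IN={c:-, e:-, f:-; rest ⊤} | OUT={c:-, f:-; rest ⊤}
  B5: | IN={c:-, f:-; rest ⊤} | OUT={c:-, f:-; rest ⊤}
  B6: | IN={f:-; rest ⊤} | OUT={f:-; rest ⊤}
  B7: | IN={f:-; rest ⊤} | OUT={f:-; rest ⊤}
  B8: | IN={f:-; rest ⊤} | OUT={f:-; rest ⊤}

Merge at B8: IN[B8] = OUT[B7] = {a: ⊤, b: ⊤, c: ⊤, d: ⊤, e: ⊤, f: -}
Applying B8's transfer function to that IN value gives OUT[B8] (row B8 above).

Answer: {a: ⊤, b: ⊤, c: ⊤, d: ⊤, e: ⊤, f: -}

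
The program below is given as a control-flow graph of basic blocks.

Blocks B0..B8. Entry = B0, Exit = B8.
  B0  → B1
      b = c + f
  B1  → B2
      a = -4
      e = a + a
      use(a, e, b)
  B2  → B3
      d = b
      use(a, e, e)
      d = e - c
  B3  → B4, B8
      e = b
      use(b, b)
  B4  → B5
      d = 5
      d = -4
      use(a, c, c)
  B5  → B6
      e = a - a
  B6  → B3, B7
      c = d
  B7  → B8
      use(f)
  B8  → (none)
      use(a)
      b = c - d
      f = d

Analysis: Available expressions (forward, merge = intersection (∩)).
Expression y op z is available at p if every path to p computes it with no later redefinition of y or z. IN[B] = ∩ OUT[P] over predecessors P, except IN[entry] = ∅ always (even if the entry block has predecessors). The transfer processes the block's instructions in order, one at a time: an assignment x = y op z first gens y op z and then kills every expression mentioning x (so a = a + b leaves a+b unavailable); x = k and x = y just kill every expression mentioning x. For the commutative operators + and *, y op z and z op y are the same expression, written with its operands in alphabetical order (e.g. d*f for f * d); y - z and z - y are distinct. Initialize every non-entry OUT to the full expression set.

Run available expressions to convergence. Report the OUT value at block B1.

Converged values:
  B0: | IN={} | OUT={c+f}
  B1: | IN={c+f} | OUT={a+a, c+f}
  B2: | IN={a+a, c+f} | OUT={a+a, c+f, e-c}
  B3: | IN={a+a} | OUT={a+a}
  B4: | IN={a+a} | OUT={a+a}
  B5: | IN={a+a} | OUT={a+a, a-a}
  B6: | IN={a+a, a-a} | OUT={a+a, a-a}
  B7: | IN={a+a, a-a} | OUT={a+a, a-a}
  B8: | IN={a+a} | OUT={a+a, c-d}

Merge at B1: IN[B1] = OUT[B0] = {c+f}
Applying B1's transfer function to that IN value gives OUT[B1] (row B1 above).

Answer: {a+a, c+f}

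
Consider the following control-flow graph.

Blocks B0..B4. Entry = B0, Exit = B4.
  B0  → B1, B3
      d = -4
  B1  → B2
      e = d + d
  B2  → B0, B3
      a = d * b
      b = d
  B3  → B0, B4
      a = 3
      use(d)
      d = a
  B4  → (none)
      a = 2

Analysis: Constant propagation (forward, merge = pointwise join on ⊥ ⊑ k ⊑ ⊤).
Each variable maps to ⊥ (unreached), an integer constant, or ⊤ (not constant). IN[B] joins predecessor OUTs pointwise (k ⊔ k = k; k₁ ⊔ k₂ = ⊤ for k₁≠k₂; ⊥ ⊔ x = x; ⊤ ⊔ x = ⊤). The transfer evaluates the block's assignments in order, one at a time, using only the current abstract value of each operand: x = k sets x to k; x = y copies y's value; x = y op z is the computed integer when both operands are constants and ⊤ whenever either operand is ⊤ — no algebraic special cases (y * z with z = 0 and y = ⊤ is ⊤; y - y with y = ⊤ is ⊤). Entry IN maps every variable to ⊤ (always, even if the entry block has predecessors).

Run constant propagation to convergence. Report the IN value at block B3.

Answer: {a: ⊤, b: ⊤, c: ⊤, d: -4, e: ⊤, f: ⊤}

Derivation:
Converged values:
  B0:  IN=(all ⊤)  OUT={d:-4; rest ⊤}
  B1:  IN={d:-4; rest ⊤}  OUT={d:-4, e:-8; rest ⊤}
  B2:  IN={d:-4, e:-8; rest ⊤}  OUT={b:-4, d:-4, e:-8; rest ⊤}
  B3:  IN={d:-4; rest ⊤}  OUT={a:3, d:3; rest ⊤}
  B4:  IN={a:3, d:3; rest ⊤}  OUT={a:2, d:3; rest ⊤}

Merge at B3: IN[B3] = OUT[B0] ⊔ OUT[B2] = {a: ⊤, b: ⊤, c: ⊤, d: -4, e: ⊤, f: ⊤}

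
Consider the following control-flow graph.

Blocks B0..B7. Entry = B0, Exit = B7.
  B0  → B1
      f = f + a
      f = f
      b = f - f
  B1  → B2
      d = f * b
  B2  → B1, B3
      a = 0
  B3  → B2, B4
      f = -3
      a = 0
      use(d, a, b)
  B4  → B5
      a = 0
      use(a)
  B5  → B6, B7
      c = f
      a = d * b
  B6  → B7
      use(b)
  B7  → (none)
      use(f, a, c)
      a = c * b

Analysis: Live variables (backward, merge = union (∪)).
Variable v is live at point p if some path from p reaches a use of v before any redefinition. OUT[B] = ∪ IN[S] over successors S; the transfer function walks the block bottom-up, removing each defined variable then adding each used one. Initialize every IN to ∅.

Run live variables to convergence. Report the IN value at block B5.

Answer: {b, d, f}

Working:
Fixpoint table:
  B0:   IN={a, f}   OUT={b, f}
  B1:   IN={b, f}   OUT={b, d, f}
  B2:   IN={b, d, f}   OUT={b, d, f}
  B3:   IN={b, d}   OUT={b, d, f}
  B4:   IN={b, d, f}   OUT={b, d, f}
  B5:   IN={b, d, f}   OUT={a, b, c, f}
  B6:   IN={a, b, c, f}   OUT={a, b, c, f}
  B7:   IN={a, b, c, f}   OUT={}

Merge at B5: OUT[B5] = IN[B6] ⊔ IN[B7] = {a, b, c, f}
Applying B5's transfer function to that OUT value gives IN[B5] (row B5 above).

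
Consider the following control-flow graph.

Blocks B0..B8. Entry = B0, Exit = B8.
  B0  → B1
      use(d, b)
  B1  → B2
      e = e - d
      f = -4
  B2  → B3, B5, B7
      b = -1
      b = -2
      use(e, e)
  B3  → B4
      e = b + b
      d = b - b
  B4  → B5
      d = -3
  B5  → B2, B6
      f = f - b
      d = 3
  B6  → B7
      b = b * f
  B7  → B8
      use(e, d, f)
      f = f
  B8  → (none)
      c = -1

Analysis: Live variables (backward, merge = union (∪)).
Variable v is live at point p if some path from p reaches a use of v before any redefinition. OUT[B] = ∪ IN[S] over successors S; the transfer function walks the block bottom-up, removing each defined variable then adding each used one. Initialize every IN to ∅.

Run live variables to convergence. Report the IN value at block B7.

Per-block solution:
  B0:   IN={b, d, e}   OUT={d, e}
  B1:   IN={d, e}   OUT={d, e, f}
  B2:   IN={d, e, f}   OUT={b, d, e, f}
  B3:   IN={b, f}   OUT={b, e, f}
  B4:   IN={b, e, f}   OUT={b, e, f}
  B5:   IN={b, e, f}   OUT={b, d, e, f}
  B6:   IN={b, d, e, f}   OUT={d, e, f}
  B7:   IN={d, e, f}   OUT={}
  B8:   IN={}   OUT={}

Merge at B7: OUT[B7] = IN[B8] = {}
Applying B7's transfer function to that OUT value gives IN[B7] (row B7 above).

Answer: {d, e, f}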